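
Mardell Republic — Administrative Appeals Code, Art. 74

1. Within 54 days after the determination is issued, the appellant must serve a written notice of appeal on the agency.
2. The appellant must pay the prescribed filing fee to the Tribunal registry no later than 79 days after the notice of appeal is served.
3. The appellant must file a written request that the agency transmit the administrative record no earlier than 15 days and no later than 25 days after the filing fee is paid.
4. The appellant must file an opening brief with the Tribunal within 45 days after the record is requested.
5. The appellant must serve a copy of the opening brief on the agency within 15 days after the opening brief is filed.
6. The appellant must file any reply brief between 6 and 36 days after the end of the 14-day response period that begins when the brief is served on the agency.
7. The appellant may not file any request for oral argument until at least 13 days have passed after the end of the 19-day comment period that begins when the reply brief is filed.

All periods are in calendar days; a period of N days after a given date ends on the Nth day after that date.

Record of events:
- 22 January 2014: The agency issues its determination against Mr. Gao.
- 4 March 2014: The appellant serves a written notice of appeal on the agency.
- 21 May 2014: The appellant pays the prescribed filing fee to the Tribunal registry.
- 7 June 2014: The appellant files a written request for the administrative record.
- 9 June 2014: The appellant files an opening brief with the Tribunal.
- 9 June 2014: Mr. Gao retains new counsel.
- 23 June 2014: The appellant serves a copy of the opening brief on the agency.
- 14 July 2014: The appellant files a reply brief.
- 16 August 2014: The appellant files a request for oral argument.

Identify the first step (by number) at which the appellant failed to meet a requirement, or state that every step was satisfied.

Step 1: 54 days after 22 January 2014 (when the determination is issued) is 17 March 2014; done 4 March 2014 — timely.
Step 2: 79 days after 4 March 2014 (when the notice of appeal is served) is 22 May 2014; completed 21 May 2014, before the deadline.
Step 3: the window is 15–25 days after 21 May 2014 (when the filing fee is paid), so 5 June 2014 through 15 June 2014; done 7 June 2014 — within the window.
Step 4: 45 days after 7 June 2014 (when the record is requested) is 22 July 2014; done 9 June 2014 — timely.
Step 5: 15 days after 9 June 2014 (when the opening brief is filed) is 24 June 2014; 23 June 2014 is within that limit.
Step 6: the window is 6–36 days after 7 July 2014 (end of the 14-day response period, which began when the brief is served on the agency on 23 June 2014), so 13 July 2014 through 12 August 2014; done 14 July 2014 — within the window.
Step 7: the earliest permitted date is 13 days after 2 August 2014 (end of the 19-day comment period, which began when the reply brief is filed on 14 July 2014), i.e. 15 August 2014; done 16 August 2014 — permitted.

None — every step was satisfied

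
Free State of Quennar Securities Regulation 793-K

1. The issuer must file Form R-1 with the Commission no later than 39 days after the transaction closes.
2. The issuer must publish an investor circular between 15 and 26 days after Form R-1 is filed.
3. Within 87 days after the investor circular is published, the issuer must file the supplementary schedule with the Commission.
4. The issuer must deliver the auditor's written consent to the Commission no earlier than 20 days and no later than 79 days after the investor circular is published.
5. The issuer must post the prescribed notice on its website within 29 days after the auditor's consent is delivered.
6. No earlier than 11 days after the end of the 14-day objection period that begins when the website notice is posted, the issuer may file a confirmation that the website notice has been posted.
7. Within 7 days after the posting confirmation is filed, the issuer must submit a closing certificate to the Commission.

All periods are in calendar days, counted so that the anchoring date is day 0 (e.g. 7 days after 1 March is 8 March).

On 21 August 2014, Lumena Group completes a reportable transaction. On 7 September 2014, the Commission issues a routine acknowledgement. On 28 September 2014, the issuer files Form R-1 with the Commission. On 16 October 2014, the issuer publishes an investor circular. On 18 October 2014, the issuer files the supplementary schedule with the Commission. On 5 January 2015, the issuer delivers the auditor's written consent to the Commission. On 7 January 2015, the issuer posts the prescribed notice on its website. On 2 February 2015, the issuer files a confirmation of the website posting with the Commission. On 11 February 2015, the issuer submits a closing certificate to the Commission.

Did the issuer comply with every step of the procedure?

Step 1 — counting 39 days from 21 August 2014 (when the transaction closes) gives a deadline of 29 September 2014; 28 September 2014 is within that limit.
Step 2 — 15 and 26 days from 28 September 2014 (when Form R-1 is filed) are 13 October 2014 and 24 October 2014 respectively; done 16 October 2014, which is between those dates.
Step 3 — counting 87 days from 16 October 2014 (when the investor circular is published) gives a deadline of 11 January 2015; completed 18 October 2014, before the deadline.
Step 4 — 20 and 79 days from 16 October 2014 (when the investor circular is published) are 5 November 2014 and 3 January 2015 respectively; 5 January 2015 is 2 days past the end of the window.

No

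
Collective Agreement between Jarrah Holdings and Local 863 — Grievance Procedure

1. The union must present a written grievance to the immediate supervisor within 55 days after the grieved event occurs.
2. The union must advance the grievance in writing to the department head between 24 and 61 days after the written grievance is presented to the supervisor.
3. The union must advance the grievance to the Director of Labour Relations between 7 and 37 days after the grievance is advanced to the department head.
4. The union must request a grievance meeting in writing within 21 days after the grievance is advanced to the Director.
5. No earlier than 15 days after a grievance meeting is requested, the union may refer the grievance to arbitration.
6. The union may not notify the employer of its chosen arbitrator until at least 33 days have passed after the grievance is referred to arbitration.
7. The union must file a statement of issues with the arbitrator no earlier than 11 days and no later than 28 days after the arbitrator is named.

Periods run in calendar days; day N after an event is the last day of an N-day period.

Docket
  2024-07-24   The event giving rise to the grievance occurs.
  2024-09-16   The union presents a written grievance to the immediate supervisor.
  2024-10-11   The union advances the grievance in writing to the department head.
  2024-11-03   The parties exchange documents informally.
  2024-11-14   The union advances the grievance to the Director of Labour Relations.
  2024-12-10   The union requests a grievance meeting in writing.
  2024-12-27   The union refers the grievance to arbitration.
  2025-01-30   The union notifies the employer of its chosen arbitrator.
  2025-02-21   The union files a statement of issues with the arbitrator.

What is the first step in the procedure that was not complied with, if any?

(1) due by 2024-07-24 + 55 days = 2024-09-17; done 2024-09-16 — timely.
(2) the permitted window runs from 2024-09-16 + 24 = 2024-10-10 to 2024-09-16 + 61 = 2024-11-16; 2024-10-11 falls inside that range.
(3) the permitted window runs from 2024-10-11 + 7 = 2024-10-18 to 2024-10-11 + 37 = 2024-11-17; 2024-11-14 falls inside that range.
(4) due by 2024-11-14 + 21 days = 2024-12-05; not done until 2024-12-10, 5 days after the deadline.
Later steps need not be reached.

Step 4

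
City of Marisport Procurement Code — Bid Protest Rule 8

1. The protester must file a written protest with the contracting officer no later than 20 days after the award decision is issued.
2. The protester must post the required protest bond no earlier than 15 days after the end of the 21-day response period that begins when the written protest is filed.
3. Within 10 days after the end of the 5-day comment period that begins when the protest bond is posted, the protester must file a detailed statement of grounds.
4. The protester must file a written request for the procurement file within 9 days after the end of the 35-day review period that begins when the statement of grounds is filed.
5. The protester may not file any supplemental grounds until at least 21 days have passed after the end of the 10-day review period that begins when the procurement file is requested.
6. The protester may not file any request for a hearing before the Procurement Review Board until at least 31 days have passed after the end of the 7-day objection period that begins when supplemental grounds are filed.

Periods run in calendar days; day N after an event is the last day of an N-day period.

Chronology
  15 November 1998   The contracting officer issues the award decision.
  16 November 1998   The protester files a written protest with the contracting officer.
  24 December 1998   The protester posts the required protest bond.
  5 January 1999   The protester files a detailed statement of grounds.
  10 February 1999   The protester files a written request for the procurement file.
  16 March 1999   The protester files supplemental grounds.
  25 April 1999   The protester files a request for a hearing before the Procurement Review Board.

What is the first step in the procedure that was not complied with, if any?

Step 1: 20 days after 15 November 1998 (when the award decision is issued) is 5 December 1998; completed 16 November 1998, before the deadline.
Step 2: the earliest permitted date is 15 days after 7 December 1998 (end of the 21-day response period, which began when the written protest is filed on 16 November 1998), i.e. 22 December 1998; done 24 December 1998 — permitted.
Step 3: 10 days after 29 December 1998 (end of the 5-day comment period, which began when the protest bond is posted on 24 December 1998) is 8 January 1999; done 5 January 1999 — timely.
Step 4: 9 days after 9 February 1999 (end of the 35-day review period, which began when the statement of grounds is filed on 5 January 1999) is 18 February 1999; done 10 February 1999 — timely.
Step 5: the earliest permitted date is 21 days after 20 February 1999 (end of the 10-day review period, which began when the procurement file is requested on 10 February 1999), i.e. 13 March 1999; done 16 March 1999 — permitted.
Step 6: the earliest permitted date is 31 days after 23 March 1999 (end of the 7-day objection period, which began when supplemental grounds are filed on 16 March 1999), i.e. 23 April 1999; 25 April 1999 is on or after that date.

None — every step was satisfied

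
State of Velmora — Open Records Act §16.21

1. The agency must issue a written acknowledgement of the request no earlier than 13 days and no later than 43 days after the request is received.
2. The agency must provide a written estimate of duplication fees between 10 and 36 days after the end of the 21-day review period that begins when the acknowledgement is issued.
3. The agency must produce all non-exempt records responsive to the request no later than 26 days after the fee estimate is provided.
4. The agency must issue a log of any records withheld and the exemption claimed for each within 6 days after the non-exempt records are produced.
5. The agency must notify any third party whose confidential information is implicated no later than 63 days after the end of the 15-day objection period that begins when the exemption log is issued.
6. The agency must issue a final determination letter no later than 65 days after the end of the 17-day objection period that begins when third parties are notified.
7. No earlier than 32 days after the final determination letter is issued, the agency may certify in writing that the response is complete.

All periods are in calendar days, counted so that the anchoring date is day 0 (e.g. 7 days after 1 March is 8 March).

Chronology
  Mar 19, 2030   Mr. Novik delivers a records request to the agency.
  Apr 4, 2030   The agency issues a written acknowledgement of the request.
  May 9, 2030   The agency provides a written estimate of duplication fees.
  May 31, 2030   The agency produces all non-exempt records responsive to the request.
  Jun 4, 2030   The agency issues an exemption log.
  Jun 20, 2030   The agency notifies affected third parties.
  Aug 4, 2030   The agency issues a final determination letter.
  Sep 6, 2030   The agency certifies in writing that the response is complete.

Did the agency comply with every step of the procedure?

(1) the permitted window runs from Mar 19, 2030 + 13 = Apr 1, 2030 to Mar 19, 2030 + 43 = May 1, 2030; Apr 4, 2030 falls inside that range.
(2) the permitted window runs from Apr 25, 2030 + 10 = May 5, 2030 to Apr 25, 2030 + 36 = May 31, 2030; done May 9, 2030 — within the window.
(3) due by May 9, 2030 + 26 days = Jun 4, 2030; done May 31, 2030 — timely.
(4) due by May 31, 2030 + 6 days = Jun 6, 2030; done Jun 4, 2030 — timely.
(5) due by Jun 19, 2030 + 63 days = Aug 21, 2030; done Jun 20, 2030 — timely.
(6) due by Jul 7, 2030 + 65 days = Sep 10, 2030; completed Aug 4, 2030, before the deadline.
(7) permitted from Aug 4, 2030 + 32 days = Sep 5, 2030 onward; done Sep 6, 2030 — permitted.

Yes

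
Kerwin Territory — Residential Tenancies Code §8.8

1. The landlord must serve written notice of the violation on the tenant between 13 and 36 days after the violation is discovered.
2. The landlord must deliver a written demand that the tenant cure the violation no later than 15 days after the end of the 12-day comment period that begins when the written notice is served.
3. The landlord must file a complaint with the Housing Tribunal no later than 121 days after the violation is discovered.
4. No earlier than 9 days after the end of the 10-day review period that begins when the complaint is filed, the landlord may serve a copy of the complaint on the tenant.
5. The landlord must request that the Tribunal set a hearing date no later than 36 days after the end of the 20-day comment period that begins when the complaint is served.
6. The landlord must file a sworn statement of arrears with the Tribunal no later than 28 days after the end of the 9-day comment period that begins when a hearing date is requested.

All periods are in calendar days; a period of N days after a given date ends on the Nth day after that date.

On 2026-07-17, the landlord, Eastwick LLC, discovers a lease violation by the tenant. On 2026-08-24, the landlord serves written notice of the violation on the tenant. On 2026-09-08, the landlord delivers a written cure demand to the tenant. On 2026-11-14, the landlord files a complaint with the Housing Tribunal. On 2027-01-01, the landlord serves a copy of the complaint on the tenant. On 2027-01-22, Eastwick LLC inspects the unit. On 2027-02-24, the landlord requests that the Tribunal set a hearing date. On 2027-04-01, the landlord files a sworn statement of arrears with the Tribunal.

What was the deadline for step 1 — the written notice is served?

2026-08-22

Step 1 runs from 2026-07-17, when the violation is discovered. The window is 13–36 days after 2026-07-17; it closes on 2026-08-22.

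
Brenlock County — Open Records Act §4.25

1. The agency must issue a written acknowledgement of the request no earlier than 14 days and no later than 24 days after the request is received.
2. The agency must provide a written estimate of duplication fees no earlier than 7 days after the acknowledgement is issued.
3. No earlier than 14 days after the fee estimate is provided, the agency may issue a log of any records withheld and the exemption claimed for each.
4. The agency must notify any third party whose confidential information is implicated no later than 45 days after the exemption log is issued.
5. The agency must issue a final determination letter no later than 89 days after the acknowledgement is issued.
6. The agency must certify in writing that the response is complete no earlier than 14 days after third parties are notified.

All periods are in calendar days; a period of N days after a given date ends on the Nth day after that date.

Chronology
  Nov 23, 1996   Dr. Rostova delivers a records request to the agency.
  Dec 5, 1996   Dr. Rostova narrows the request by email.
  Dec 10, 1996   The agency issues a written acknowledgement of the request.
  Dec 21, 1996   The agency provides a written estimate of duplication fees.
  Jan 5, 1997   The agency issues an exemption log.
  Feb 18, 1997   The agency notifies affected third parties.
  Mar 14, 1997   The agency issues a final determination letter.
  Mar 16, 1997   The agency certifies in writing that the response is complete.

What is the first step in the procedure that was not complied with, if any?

Step 5

(1) the permitted window runs from Nov 23, 1996 + 14 = Dec 7, 1996 to Nov 23, 1996 + 24 = Dec 17, 1996; Dec 10, 1996 falls inside that range.
(2) permitted from Dec 10, 1996 + 7 days = Dec 17, 1996 onward; done Dec 21, 1996 — permitted.
(3) permitted from Dec 21, 1996 + 14 days = Jan 4, 1997 onward; Jan 5, 1997 is on or after that date.
(4) due by Jan 5, 1997 + 45 days = Feb 19, 1997; completed Feb 18, 1997, before the deadline.
(5) due by Dec 10, 1996 + 89 days = Mar 9, 1997; not done until Mar 14, 1997, 5 days after the deadline.
Later steps need not be reached.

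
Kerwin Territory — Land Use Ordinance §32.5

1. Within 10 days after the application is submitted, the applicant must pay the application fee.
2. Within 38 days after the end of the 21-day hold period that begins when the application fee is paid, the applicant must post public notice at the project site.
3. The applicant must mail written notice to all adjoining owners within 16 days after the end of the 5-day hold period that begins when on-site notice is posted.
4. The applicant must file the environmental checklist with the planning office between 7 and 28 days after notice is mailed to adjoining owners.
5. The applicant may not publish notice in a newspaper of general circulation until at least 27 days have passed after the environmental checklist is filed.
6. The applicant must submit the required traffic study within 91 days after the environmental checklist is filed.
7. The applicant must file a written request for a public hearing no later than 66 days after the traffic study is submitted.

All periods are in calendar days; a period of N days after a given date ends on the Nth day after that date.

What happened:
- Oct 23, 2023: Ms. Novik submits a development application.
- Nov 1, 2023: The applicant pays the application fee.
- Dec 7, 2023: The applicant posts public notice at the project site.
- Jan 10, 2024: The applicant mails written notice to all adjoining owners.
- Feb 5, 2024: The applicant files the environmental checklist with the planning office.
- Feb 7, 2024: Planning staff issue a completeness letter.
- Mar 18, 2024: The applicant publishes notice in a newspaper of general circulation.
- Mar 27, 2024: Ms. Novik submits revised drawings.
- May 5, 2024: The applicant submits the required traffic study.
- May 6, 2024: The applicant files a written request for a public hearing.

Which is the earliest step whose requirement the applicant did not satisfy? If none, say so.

Step 3

Step 1 — counting 10 days from Oct 23, 2023 (when the application is submitted) gives a deadline of Nov 2, 2023; done Nov 1, 2023 — timely.
Step 2 — counting 38 days from Nov 22, 2023 (end of the 21-day hold period, which began when the application fee is paid on Nov 1, 2023) gives a deadline of Dec 30, 2023; done Dec 7, 2023 — timely.
Step 3 — counting 16 days from Dec 12, 2023 (end of the 5-day hold period, which began when on-site notice is posted on Dec 7, 2023) gives a deadline of Dec 28, 2023; done Jan 10, 2024 — 13 days late.
Later steps need not be reached.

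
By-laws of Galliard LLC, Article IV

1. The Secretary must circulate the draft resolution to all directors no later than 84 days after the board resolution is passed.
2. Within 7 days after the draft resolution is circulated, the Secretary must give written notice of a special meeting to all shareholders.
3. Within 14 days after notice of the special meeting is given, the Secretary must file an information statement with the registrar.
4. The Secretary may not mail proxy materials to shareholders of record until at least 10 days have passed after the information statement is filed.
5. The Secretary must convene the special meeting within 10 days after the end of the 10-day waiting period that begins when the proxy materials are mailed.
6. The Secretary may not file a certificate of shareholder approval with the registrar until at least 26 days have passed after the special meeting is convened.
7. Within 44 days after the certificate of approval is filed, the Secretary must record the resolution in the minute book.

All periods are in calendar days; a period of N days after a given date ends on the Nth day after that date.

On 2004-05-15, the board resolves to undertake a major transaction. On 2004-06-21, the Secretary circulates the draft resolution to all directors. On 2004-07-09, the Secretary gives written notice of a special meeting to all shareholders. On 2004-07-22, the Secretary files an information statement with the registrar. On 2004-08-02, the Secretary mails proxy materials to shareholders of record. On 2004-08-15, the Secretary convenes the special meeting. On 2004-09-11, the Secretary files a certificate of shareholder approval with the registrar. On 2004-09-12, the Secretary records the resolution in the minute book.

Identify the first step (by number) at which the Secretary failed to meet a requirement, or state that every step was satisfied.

Step 2

Step 1: 84 days after 2004-05-15 (when the board resolution is passed) is 2004-08-07; done 2004-06-21 — timely.
Step 2: 7 days after 2004-06-21 (when the draft resolution is circulated) is 2004-06-28; done 2004-07-09 — 11 days late.
Later steps need not be reached.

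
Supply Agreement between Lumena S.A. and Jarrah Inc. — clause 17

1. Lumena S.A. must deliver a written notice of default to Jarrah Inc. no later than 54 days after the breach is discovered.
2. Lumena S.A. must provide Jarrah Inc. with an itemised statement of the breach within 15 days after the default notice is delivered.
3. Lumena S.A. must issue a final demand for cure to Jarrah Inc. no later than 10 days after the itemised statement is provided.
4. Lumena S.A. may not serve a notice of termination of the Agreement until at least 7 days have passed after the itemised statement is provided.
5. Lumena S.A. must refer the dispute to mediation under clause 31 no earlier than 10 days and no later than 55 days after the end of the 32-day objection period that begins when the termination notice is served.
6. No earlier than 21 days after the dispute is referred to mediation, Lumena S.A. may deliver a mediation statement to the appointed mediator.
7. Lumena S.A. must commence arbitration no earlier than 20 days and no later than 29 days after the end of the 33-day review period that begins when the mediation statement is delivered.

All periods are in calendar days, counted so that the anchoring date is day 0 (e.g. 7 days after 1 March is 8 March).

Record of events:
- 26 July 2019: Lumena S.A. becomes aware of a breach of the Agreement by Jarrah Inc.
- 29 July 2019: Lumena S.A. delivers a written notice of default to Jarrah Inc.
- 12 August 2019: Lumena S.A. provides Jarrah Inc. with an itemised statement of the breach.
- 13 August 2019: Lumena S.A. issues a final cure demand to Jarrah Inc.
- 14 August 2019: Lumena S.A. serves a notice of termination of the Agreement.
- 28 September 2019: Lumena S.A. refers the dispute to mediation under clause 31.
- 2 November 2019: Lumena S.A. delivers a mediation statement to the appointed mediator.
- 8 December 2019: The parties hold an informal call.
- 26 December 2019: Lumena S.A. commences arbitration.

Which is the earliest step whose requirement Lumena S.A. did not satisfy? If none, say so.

Step 1: 54 days after 26 July 2019 (when the breach is discovered) is 18 September 2019; 29 July 2019 is within that limit.
Step 2: 15 days after 29 July 2019 (when the default notice is delivered) is 13 August 2019; done 12 August 2019 — timely.
Step 3: 10 days after 12 August 2019 (when the itemised statement is provided) is 22 August 2019; completed 13 August 2019, before the deadline.
Step 4: the earliest permitted date is 7 days after 12 August 2019 (when the itemised statement is provided), i.e. 19 August 2019; 14 August 2019 is 5 days before the earliest permitted date.

Step 4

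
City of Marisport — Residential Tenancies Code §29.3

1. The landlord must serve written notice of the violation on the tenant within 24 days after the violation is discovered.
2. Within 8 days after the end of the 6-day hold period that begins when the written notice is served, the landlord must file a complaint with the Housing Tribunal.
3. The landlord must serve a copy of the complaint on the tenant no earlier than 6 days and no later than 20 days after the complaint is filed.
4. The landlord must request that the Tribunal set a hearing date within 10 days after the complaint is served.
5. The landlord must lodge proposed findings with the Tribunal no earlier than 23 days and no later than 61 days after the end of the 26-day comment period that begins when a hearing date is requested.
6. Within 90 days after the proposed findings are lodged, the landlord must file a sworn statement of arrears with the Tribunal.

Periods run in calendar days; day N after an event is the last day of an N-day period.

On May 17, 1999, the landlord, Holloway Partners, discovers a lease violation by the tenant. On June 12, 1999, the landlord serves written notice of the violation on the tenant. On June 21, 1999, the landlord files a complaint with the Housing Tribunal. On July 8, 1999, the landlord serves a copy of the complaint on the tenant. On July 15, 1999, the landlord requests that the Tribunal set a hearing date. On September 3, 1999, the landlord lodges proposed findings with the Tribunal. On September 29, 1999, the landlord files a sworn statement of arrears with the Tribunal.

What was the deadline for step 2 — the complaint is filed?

The written notice is served on June 12, 1999; the 6-day hold period therefore ends June 18, 1999, and step 2 runs from that date. 8 days after June 18, 1999 is June 26, 1999.

June 26, 1999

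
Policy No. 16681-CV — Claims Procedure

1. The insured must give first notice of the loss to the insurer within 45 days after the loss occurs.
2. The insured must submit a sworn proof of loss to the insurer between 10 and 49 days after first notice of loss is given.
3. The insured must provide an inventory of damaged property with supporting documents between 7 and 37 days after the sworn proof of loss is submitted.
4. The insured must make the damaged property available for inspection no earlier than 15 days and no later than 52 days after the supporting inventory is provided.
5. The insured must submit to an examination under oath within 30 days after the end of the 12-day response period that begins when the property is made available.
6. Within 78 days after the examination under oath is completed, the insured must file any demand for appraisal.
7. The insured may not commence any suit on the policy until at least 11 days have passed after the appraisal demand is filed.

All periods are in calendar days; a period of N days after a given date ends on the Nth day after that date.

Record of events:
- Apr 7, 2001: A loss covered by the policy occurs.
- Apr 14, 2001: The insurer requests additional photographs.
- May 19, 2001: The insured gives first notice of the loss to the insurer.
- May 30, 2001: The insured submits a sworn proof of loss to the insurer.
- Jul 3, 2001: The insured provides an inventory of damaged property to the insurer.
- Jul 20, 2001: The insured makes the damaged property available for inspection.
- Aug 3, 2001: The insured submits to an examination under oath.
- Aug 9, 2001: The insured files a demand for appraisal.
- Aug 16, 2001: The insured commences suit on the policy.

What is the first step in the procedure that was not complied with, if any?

Step 1: 45 days after Apr 7, 2001 (when the loss occurs) is May 22, 2001; completed May 19, 2001, before the deadline.
Step 2: the window is 10–49 days after May 19, 2001 (when first notice of loss is given), so May 29, 2001 through Jul 7, 2001; done May 30, 2001, which is between those dates.
Step 3: the window is 7–37 days after May 30, 2001 (when the sworn proof of loss is submitted), so Jun 6, 2001 through Jul 6, 2001; Jul 3, 2001 falls inside that range.
Step 4: the window is 15–52 days after Jul 3, 2001 (when the supporting inventory is provided), so Jul 18, 2001 through Aug 24, 2001; done Jul 20, 2001 — within the window.
Step 5: 30 days after Aug 1, 2001 (end of the 12-day response period, which began when the property is made available on Jul 20, 2001) is Aug 31, 2001; Aug 3, 2001 is within that limit.
Step 6: 78 days after Aug 3, 2001 (when the examination under oath is completed) is Oct 20, 2001; done Aug 9, 2001 — timely.
Step 7: the earliest permitted date is 11 days after Aug 9, 2001 (when the appraisal demand is filed), i.e. Aug 20, 2001; done Aug 16, 2001 — 4 days too early.

Step 7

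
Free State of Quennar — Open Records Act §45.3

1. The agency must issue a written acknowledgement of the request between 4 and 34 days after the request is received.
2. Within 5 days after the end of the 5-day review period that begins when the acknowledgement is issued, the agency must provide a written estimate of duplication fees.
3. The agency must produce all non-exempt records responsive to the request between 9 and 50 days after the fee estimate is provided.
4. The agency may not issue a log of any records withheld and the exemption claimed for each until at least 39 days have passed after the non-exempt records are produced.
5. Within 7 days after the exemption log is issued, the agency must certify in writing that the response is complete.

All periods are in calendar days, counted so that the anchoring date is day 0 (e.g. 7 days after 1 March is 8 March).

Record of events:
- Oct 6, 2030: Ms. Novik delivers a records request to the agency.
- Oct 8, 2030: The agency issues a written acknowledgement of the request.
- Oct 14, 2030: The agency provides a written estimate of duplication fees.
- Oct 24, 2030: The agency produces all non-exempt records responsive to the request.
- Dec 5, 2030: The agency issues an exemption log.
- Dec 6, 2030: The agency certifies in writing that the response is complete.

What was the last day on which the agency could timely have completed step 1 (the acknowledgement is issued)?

Step 1 runs from Oct 6, 2030, when the request is received. The window is 4–34 days after Oct 6, 2030; it closes on Nov 9, 2030.

Nov 9, 2030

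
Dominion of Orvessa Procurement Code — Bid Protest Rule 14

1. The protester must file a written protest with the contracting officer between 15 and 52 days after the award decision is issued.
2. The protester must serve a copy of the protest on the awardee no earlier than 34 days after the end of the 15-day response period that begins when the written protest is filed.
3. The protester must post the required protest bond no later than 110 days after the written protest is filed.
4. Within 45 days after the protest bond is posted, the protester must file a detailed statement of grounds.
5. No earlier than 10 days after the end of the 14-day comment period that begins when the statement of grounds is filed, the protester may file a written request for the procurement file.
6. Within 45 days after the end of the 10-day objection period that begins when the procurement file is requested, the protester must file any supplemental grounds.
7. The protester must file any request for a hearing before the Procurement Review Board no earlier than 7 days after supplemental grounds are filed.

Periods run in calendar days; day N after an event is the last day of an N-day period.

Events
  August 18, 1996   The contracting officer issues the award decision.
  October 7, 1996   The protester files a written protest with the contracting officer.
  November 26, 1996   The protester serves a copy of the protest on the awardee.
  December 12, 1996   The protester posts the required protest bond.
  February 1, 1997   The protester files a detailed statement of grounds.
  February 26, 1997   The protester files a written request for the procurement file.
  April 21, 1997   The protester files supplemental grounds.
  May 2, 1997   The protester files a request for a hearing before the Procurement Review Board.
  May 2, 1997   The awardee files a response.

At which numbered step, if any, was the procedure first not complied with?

Step 1: the window is 15–52 days after August 18, 1996 (when the award decision is issued), so September 2, 1996 through October 9, 1996; done October 7, 1996 — within the window.
Step 2: the earliest permitted date is 34 days after October 22, 1996 (end of the 15-day response period, which began when the written protest is filed on October 7, 1996), i.e. November 25, 1996; November 26, 1996 is on or after that date.
Step 3: 110 days after October 7, 1996 (when the written protest is filed) is January 25, 1997; done December 12, 1996 — timely.
Step 4: 45 days after December 12, 1996 (when the protest bond is posted) is January 26, 1997; done February 1, 1997 — 6 days late.

Step 4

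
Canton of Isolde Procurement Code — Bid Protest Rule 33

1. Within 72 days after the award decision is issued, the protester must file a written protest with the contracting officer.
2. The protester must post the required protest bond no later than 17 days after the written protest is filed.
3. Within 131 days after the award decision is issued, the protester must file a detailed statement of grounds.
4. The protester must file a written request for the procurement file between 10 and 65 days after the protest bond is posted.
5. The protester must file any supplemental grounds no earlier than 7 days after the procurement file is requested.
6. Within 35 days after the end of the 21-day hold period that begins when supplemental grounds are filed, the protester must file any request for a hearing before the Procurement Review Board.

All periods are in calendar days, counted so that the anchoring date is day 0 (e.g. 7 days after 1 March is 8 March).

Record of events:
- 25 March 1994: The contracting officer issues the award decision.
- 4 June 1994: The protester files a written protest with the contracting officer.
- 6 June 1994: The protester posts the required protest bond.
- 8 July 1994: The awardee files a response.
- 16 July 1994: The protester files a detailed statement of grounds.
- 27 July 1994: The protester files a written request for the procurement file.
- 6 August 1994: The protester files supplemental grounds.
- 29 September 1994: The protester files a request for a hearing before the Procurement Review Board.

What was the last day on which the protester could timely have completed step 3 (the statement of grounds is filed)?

3 August 1994

Step 3 runs from 25 March 1994, when the award decision is issued. 131 days after 25 March 1994 is 3 August 1994.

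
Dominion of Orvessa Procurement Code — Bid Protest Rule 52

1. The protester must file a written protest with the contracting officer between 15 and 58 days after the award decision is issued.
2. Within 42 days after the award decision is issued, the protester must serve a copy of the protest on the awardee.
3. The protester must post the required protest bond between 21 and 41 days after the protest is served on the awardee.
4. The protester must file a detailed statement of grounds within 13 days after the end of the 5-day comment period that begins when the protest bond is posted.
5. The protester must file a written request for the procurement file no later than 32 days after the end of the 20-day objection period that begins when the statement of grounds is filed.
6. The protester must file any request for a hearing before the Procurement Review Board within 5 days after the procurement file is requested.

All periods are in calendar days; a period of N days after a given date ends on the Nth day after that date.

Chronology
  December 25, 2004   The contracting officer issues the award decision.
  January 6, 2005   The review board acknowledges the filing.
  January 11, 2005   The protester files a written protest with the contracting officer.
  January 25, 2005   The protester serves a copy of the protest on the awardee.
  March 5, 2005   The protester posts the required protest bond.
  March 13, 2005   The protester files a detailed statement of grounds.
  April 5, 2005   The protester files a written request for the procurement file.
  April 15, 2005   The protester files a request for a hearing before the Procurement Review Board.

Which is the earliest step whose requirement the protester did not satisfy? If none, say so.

Step 6

Step 1: the window is 15–58 days after December 25, 2004 (when the award decision is issued), so January 9, 2005 through February 21, 2005; done January 11, 2005, which is between those dates.
Step 2: 42 days after December 25, 2004 (when the award decision is issued) is February 5, 2005; done January 25, 2005 — timely.
Step 3: the window is 21–41 days after January 25, 2005 (when the protest is served on the awardee), so February 15, 2005 through March 7, 2005; done March 5, 2005, which is between those dates.
Step 4: 13 days after March 10, 2005 (end of the 5-day comment period, which began when the protest bond is posted on March 5, 2005) is March 23, 2005; completed March 13, 2005, before the deadline.
Step 5: 32 days after April 2, 2005 (end of the 20-day objection period, which began when the statement of grounds is filed on March 13, 2005) is May 4, 2005; done April 5, 2005 — timely.
Step 6: 5 days after April 5, 2005 (when the procurement file is requested) is April 10, 2005; April 15, 2005 misses that deadline by 5 days.
No need to go further; step 6 was not satisfied.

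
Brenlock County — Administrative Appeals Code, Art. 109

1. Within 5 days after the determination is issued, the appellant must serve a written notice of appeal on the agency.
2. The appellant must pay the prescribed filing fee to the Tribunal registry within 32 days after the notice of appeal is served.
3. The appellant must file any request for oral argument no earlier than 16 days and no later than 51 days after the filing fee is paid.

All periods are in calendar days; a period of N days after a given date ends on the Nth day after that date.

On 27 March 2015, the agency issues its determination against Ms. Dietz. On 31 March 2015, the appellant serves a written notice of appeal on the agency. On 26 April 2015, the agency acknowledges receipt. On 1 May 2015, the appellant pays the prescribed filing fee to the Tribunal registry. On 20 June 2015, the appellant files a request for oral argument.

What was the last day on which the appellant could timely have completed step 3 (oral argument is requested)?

Step 3 runs from 1 May 2015, when the filing fee is paid. The window is 16–51 days after 1 May 2015; it closes on 21 June 2015.

21 June 2015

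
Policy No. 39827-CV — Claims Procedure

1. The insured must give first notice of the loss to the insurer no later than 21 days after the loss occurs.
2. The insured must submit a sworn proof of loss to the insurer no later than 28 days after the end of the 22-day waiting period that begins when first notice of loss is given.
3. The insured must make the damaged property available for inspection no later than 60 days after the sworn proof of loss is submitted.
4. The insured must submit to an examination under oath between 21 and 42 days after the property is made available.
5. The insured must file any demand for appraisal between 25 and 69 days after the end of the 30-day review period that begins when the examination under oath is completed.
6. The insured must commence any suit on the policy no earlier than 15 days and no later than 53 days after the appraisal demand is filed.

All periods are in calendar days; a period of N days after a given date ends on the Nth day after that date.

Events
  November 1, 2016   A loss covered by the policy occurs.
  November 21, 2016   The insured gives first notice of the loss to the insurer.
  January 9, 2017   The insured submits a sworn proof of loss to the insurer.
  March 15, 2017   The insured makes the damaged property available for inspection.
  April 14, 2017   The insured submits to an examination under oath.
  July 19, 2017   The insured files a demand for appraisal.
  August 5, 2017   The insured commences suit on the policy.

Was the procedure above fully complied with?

Step 1 — counting 21 days from November 1, 2016 (when the loss occurs) gives a deadline of November 22, 2016; done November 21, 2016 — timely.
Step 2 — counting 28 days from December 13, 2016 (end of the 22-day waiting period, which began when first notice of loss is given on November 21, 2016) gives a deadline of January 10, 2017; completed January 9, 2017, before the deadline.
Step 3 — counting 60 days from January 9, 2017 (when the sworn proof of loss is submitted) gives a deadline of March 10, 2017; March 15, 2017 misses that deadline by 5 days.

No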